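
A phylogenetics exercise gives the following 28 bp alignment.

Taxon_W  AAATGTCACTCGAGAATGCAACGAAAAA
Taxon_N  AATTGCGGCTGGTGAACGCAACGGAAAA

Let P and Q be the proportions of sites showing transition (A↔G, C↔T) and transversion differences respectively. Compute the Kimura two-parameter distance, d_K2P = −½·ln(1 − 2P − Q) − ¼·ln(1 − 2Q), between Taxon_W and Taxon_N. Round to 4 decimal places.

The sequences differ at positions 3 (A/T, transversion), 6 (T/C, transition), 7 (C/G, transversion), 8 (A/G, transition), 11 (C/G, transversion), 13 (A/T, transversion), 17 (T/C, transition), 24 (A/G, transition).
Of the 8 differences, 4 transitions and 4 transversions over 28 sites: P = 4/28 = 0.142857, Q = 4/28 = 0.142857.
d = −0.5·ln(0.571429) − 0.25·ln(0.714286) = −0.5·(-0.559615) − 0.25·(-0.336472) = 0.3639.

0.3639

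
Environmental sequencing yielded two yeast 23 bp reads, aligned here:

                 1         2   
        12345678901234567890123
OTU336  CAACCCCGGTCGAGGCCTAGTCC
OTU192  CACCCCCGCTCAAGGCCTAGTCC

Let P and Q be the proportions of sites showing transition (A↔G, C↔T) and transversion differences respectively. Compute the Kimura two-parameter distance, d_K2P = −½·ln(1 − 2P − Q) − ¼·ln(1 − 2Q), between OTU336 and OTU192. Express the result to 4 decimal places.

0.1433

Mismatches occur at site 3 (A/C, transversion), site 9 (G/C, transversion), site 12 (G/A, transition).
Of the 3 differences, 1 transition and 2 transversions over 23 sites: P = 1/23 = 0.043478, Q = 2/23 = 0.086957.
d = −0.5·ln(0.826087) − 0.25·ln(0.826086) = −0.5·(-0.191055) − 0.25·(-0.191056) = 0.1433.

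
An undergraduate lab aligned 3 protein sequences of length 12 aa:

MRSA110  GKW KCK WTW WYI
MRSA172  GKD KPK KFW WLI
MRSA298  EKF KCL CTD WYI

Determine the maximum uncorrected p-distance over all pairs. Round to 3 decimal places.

0.667

Pairwise Hamming distances:
  MRSA110 vs MRSA172: 5
  MRSA110 vs MRSA298: 5
  MRSA172 vs MRSA298: 8
The largest is 8 mismatches, between MRSA172 and MRSA298; p = 8/12 = 0.667.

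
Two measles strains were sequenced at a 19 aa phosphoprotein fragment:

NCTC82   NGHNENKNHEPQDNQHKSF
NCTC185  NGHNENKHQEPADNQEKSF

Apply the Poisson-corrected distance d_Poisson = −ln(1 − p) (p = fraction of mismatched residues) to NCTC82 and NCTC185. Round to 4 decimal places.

0.2364

Differing sites — 8:N/H; 9:H/Q; 12:Q/A; 16:H/E.
p = 4/19 = 0.210526.
d = −ln(1 − 0.210526) = −ln(0.789474) = 0.2364.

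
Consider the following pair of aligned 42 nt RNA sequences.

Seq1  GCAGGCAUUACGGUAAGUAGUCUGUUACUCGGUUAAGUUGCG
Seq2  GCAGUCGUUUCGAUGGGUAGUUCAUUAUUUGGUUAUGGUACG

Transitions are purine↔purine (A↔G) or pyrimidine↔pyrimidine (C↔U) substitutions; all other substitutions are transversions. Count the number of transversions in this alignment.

Differing sites — 5:G/U (Tv); 7:A/G (Ti); 10:A/U (Tv); 13:G/A (Ti); 15:A/G (Ti); 16:A/G (Ti); 22:C/U (Ti); 23:U/C (Ti); 24:G/A (Ti); 28:C/U (Ti); 30:C/U (Ti); 36:A/U (Tv); 38:U/G (Tv); 40:G/A (Ti).
Of the 14 differences, 10 transitions and 4 transversions, so the answer is 4.

4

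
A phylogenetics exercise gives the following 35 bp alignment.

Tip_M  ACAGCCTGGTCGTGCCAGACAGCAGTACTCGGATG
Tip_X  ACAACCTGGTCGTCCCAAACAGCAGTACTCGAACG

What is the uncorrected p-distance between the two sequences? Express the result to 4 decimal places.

Mismatches occur at site 4 (G/A), site 14 (G/C), site 18 (G/A), site 32 (G/A), site 34 (T/C).
There are 5 differences over 35 sites, so p = 5/35 = 0.1429.

0.1429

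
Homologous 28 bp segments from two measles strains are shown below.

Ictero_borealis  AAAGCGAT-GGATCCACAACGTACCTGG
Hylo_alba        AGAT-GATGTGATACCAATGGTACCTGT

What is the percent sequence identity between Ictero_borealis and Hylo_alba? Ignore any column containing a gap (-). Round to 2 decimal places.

65.38%

Excluding the 2 gap columns leaves 26 comparable sites.
The sequences differ at positions 2 (A/G), 4 (G/T), 10 (G/T), 14 (C/A), 16 (A/C), 17 (C/A), 19 (A/T), 20 (C/G), 28 (G/T).
17 of the 26 comparable sites match, so the percent identity is 17/26 × 100 = 65.38%.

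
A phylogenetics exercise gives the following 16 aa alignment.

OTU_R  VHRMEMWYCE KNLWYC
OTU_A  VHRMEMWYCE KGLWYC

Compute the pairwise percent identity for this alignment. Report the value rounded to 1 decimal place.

93.8%

Differing sites — 12:N/G.
15 of the 16 sites match, so the percent identity is 15/16 × 100 = 93.8%.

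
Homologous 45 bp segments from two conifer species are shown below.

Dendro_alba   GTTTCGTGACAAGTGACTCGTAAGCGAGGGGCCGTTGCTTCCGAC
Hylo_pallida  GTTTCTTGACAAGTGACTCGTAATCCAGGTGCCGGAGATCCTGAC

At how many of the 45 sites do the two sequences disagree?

Mismatches occur at site 6 (G/T), site 24 (G/T), site 26 (G/C), site 30 (G/T), site 35 (T/G), site 36 (T/A), site 38 (C/A), site 40 (T/C), site 42 (C/T).
That gives 9 mismatches out of 45 aligned sites, so the Hamming distance is 9.

9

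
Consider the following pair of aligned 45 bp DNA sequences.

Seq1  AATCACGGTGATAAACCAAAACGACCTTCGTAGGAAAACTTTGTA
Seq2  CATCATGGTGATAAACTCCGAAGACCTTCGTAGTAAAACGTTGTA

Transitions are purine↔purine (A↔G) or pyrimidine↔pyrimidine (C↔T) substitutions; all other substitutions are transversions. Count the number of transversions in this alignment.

6

Mismatches occur at site 1 (A/C, transversion), site 6 (C/T, transition), site 17 (C/T, transition), site 18 (A/C, transversion), site 19 (A/C, transversion), site 20 (A/G, transition), site 22 (C/A, transversion), site 34 (G/T, transversion), site 40 (T/G, transversion).
Of the 9 differences, 3 transitions and 6 transversions, so the answer is 6.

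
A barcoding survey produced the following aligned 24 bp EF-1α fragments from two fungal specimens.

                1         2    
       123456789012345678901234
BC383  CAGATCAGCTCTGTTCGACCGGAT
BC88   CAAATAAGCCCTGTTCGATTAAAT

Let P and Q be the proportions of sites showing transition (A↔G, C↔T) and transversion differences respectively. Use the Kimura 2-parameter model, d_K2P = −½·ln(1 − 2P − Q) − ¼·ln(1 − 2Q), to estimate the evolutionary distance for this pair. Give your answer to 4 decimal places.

0.4118

Differing sites — 3:G/A (Ti); 6:C/A (Tv); 10:T/C (Ti); 19:C/T (Ti); 20:C/T (Ti); 21:G/A (Ti); 22:G/A (Ti).
Of the 7 differences, 6 transitions and 1 transversion over 24 sites: P = 6/24 = 0.250000, Q = 1/24 = 0.041667.
d = −0.5·ln(0.458333) − 0.25·ln(0.916666) = −0.5·(-0.780159) − 0.25·(-0.087012) = 0.4118.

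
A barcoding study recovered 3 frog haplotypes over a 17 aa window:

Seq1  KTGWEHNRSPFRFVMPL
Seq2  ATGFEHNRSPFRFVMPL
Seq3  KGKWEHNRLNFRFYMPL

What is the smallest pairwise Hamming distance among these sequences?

Pairwise Hamming distances:
  Seq1 vs Seq2: 2
  Seq1 vs Seq3: 5
  Seq2 vs Seq3: 7
The smallest is 2, between Seq1 and Seq2.

2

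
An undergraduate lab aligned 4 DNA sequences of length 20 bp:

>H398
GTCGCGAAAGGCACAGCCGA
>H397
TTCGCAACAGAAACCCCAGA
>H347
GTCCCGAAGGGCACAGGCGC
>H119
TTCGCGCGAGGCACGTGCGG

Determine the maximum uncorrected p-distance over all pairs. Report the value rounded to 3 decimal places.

0.600

Pairwise Hamming distances:
  H398 vs H397: 8
  H398 vs H347: 4
  H398 vs H119: 7
  H397 vs H347: 12
  H397 vs H119: 10
  H347 vs H119: 8
The largest is 12 mismatches, between H397 and H347; p = 12/20 = 0.600.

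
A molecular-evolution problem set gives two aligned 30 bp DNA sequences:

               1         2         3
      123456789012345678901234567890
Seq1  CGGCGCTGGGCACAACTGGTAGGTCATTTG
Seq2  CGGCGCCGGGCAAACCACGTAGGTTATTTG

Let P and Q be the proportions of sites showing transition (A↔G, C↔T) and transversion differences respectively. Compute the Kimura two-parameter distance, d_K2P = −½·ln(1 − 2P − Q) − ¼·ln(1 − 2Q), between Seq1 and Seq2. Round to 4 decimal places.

The sequences differ at positions 7 (T/C, transition), 13 (C/A, transversion), 15 (A/C, transversion), 17 (T/A, transversion), 18 (G/C, transversion), 25 (C/T, transition).
Of the 6 differences, 2 transitions and 4 transversions over 30 sites: P = 2/30 = 0.066667, Q = 4/30 = 0.133333.
d = −0.5·ln(0.733333) − 0.25·ln(0.733334) = −0.5·(-0.310155) − 0.25·(-0.310154) = 0.2326.

0.2326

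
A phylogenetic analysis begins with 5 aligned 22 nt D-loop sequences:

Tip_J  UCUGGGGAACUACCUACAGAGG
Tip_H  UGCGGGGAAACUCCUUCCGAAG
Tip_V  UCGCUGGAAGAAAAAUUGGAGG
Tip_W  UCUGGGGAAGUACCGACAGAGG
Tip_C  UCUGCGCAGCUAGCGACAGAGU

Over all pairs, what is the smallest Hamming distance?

Pairwise Hamming distances:
  Tip_J vs Tip_H: 8
  Tip_J vs Tip_V: 11
  Tip_J vs Tip_W: 2
  Tip_J vs Tip_C: 6
  Tip_H vs Tip_V: 13
  Tip_H vs Tip_W: 9
  Tip_H vs Tip_C: 14
  Tip_V vs Tip_W: 10
  Tip_V vs Tip_C: 14
  Tip_W vs Tip_C: 6
The smallest is 2, between Tip_J and Tip_W.

2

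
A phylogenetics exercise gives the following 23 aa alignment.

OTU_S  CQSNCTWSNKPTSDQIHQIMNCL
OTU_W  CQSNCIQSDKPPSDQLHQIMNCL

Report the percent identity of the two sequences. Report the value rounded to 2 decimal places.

78.26%

The sequences differ at positions 6 (T/I), 7 (W/Q), 9 (N/D), 12 (T/P), 16 (I/L).
18 of the 23 sites match, so the percent identity is 18/23 × 100 = 78.26%.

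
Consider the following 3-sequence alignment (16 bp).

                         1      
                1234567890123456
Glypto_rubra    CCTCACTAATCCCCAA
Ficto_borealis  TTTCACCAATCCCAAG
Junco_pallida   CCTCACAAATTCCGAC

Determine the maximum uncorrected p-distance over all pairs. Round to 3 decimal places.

Pairwise Hamming distances:
  Glypto_rubra vs Ficto_borealis: 5
  Glypto_rubra vs Junco_pallida: 4
  Ficto_borealis vs Junco_pallida: 6
The largest is 6 mismatches, between Ficto_borealis and Junco_pallida; p = 6/16 = 0.375.

0.375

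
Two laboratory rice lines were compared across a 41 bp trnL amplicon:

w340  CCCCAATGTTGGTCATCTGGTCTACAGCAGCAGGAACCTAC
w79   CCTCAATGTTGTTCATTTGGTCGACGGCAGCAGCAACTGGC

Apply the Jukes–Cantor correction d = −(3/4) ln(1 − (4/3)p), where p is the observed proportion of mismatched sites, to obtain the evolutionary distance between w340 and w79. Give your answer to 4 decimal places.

Mismatches occur at site 3 (C↔T), site 12 (G↔T), site 17 (C↔T), site 23 (T↔G), site 26 (A↔G), site 34 (G↔C), site 38 (C↔T), site 39 (T↔G), site 40 (A↔G).
p = 9/41 = 0.219512.
d = −0.75 · ln(1 − (4/3)·0.219512) = −0.75 · ln(0.707317) = −0.75 · (-0.346276) = 0.2597.

0.2597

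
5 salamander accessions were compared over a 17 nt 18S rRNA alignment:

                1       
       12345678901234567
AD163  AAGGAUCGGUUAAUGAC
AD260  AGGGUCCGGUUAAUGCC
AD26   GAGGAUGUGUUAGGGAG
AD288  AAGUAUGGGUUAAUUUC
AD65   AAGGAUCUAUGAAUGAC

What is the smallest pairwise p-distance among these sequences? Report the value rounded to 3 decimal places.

0.176

Pairwise Hamming distances:
  AD163 vs AD260: 4
  AD163 vs AD26: 6
  AD163 vs AD288: 4
  AD163 vs AD65: 3
  AD260 vs AD26: 10
  AD260 vs AD288: 7
  AD260 vs AD65: 7
  AD26 vs AD288: 8
  AD26 vs AD65: 7
  AD288 vs AD65: 7
The smallest is 3 mismatches, between AD163 and AD65; p = 3/17 = 0.176.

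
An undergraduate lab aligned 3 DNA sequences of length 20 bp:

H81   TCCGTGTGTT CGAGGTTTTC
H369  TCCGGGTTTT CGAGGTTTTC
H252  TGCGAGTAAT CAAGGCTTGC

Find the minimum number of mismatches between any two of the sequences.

Pairwise Hamming distances:
  H81 vs H369: 2
  H81 vs H252: 7
  H369 vs H252: 7
The smallest is 2, between H81 and H369.

2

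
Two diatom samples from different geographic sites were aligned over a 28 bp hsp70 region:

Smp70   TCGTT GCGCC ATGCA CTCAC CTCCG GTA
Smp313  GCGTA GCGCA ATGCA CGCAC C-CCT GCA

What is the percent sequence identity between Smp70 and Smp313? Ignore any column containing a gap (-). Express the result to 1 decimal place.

77.8%

Excluding the 1 gap column leaves 27 comparable sites.
Mismatches occur at site 1 (T↔G), site 5 (T↔A), site 10 (C↔A), site 17 (T↔G), site 25 (G↔T), site 27 (T↔C).
21 of the 27 comparable sites match, so the percent identity is 21/27 × 100 = 77.8%.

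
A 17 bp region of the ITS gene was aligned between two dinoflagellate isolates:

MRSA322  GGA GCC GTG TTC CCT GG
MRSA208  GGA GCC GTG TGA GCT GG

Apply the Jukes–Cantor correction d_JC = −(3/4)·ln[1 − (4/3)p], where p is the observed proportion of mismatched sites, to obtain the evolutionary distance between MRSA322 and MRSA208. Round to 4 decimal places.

0.2012

The sequences differ at positions 11 (T/G), 12 (C/A), 13 (C/G).
p = 3/17 = 0.176471.
d = −0.75 · ln(1 − (4/3)·0.176471) = −0.75 · ln(0.764705) = −0.75 · (-0.268265) = 0.2012.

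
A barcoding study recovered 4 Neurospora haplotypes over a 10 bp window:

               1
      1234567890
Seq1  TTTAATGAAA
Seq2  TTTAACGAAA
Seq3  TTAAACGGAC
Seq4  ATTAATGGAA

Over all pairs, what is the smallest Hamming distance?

Pairwise Hamming distances:
  Seq1 vs Seq2: 1
  Seq1 vs Seq3: 4
  Seq1 vs Seq4: 2
  Seq2 vs Seq3: 3
  Seq2 vs Seq4: 3
  Seq3 vs Seq4: 4
The smallest is 1, between Seq1 and Seq2.

1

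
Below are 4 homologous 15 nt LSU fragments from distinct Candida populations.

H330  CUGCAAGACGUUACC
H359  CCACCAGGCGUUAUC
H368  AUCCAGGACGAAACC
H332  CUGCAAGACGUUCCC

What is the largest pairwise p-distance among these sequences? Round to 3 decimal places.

Pairwise Hamming distances:
  H330 vs H359: 5
  H330 vs H368: 5
  H330 vs H332: 1
  H359 vs H368: 9
  H359 vs H332: 6
  H368 vs H332: 6
The largest is 9 mismatches, between H359 and H368; p = 9/15 = 0.600.

0.600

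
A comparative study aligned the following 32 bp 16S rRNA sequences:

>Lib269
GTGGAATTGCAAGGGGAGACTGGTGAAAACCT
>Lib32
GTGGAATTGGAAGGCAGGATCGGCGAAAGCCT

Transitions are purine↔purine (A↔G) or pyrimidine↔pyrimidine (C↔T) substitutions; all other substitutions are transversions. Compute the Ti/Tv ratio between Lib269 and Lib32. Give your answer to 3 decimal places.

3.000

The sequences differ at positions 10 (C/G, transversion), 15 (G/C, transversion), 16 (G/A, transition), 17 (A/G, transition), 20 (C/T, transition), 21 (T/C, transition), 24 (T/C, transition), 29 (A/G, transition).
Of the 8 differences, 6 transitions and 2 transversions, so Ti/Tv = 6/2 = 3.000.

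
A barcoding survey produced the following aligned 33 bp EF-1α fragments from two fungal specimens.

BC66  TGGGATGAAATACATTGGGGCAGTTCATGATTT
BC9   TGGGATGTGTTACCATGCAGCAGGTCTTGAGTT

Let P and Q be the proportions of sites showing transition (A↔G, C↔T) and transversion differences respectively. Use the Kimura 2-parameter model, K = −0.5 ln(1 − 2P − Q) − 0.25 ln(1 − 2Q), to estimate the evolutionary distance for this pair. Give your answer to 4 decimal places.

Mismatches occur at site 8 (A→T, transversion), site 9 (A→G, transition), site 10 (A→T, transversion), site 14 (A→C, transversion), site 15 (T→A, transversion), site 18 (G→C, transversion), site 19 (G→A, transition), site 24 (T→G, transversion), site 27 (A→T, transversion), site 31 (T→G, transversion).
Of the 10 differences, 2 transitions and 8 transversions over 33 sites: P = 2/33 = 0.060606, Q = 8/33 = 0.242424.
d = −0.5·ln(0.636364) − 0.25·ln(0.515152) = −0.5·(-0.451985) − 0.25·(-0.663293) = 0.3918.

0.3918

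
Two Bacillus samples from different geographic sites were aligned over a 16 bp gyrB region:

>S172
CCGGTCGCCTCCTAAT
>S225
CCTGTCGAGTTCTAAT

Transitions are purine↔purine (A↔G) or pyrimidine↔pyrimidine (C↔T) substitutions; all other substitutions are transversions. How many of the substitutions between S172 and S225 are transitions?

Differing sites — 3:G/T (Tv); 8:C/A (Tv); 9:C/G (Tv); 11:C/T (Ti).
Of the 4 differences, 1 transition and 3 transversions, so the answer is 1.

1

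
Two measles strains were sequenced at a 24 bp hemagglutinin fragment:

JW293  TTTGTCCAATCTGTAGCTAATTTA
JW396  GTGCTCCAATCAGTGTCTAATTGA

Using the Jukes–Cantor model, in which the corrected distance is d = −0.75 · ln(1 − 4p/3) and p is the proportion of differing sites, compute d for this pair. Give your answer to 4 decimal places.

The sequences differ at positions 1 (T/G), 3 (T/G), 4 (G/C), 12 (T/A), 15 (A/G), 16 (G/T), 23 (T/G).
p = 7/24 = 0.291667.
d = −0.75 · ln(1 − (4/3)·0.291667) = −0.75 · ln(0.611111) = −0.75 · (-0.492477) = 0.3694.

0.3694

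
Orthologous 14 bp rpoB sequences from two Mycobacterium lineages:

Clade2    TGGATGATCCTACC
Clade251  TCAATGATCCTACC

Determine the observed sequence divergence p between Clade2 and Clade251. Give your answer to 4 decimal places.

0.1429

Differing sites — 2:G/C; 3:G/A.
There are 2 differences over 14 sites, so p = 2/14 = 0.1429.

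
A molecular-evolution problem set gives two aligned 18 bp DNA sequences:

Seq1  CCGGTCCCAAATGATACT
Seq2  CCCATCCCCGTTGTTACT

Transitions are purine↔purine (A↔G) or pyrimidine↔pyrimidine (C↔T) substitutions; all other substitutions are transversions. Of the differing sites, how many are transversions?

4

Differing sites — 3:G/C (Tv); 4:G/A (Ti); 9:A/C (Tv); 10:A/G (Ti); 11:A/T (Tv); 14:A/T (Tv).
Of the 6 differences, 2 transitions and 4 transversions, so the answer is 4.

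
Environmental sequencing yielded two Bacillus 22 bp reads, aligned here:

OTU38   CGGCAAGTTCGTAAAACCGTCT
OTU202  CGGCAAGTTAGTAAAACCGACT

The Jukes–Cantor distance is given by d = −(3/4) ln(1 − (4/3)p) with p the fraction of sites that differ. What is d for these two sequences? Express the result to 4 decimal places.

Differing sites — 10:C/A; 20:T/A.
p = 2/22 = 0.090909.
d = −0.75 · ln(1 − (4/3)·0.090909) = −0.75 · ln(0.878788) = −0.75 · (-0.129212) = 0.0969.

0.0969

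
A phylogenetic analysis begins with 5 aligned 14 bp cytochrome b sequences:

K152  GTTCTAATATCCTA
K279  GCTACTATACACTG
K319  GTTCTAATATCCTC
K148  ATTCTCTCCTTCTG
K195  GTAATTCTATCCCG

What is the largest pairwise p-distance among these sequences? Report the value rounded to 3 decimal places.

0.714

Pairwise Hamming distances:
  K152 vs K279: 7
  K152 vs K319: 1
  K152 vs K148: 7
  K152 vs K195: 6
  K279 vs K319: 7
  K279 vs K148: 10
  K279 vs K195: 7
  K319 vs K148: 7
  K319 vs K195: 6
  K148 vs K195: 9
The largest is 10 mismatches, between K279 and K148; p = 10/14 = 0.714.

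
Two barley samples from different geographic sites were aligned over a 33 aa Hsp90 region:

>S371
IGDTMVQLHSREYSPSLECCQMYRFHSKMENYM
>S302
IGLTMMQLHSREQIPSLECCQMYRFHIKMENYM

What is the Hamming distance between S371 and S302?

5

The sequences differ at positions 3 (D/L), 6 (V/M), 13 (Y/Q), 14 (S/I), 27 (S/I).
That gives 5 mismatches out of 33 aligned sites, so the Hamming distance is 5.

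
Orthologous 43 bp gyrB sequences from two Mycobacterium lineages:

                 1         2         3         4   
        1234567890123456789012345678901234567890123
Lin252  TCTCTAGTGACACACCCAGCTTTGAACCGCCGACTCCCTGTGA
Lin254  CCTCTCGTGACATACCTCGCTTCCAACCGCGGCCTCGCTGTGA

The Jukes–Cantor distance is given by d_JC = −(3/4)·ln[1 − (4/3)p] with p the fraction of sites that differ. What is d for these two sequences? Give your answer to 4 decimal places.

Differing sites — 1:T/C; 6:A/C; 13:C/T; 17:C/T; 18:A/C; 23:T/C; 24:G/C; 31:C/G; 33:A/C; 37:C/G.
p = 10/43 = 0.232558.
d = −0.75 · ln(1 − (4/3)·0.232558) = −0.75 · ln(0.689923) = −0.75 · (-0.371175) = 0.2784.

0.2784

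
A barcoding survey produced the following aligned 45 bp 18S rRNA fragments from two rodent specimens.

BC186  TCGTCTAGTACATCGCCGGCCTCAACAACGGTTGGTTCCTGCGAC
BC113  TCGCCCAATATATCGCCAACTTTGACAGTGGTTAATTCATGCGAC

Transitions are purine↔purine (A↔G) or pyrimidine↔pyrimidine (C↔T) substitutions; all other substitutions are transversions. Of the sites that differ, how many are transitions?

Mismatches occur at site 4 (T↔C, transition), site 6 (T↔C, transition), site 8 (G↔A, transition), site 11 (C↔T, transition), site 18 (G↔A, transition), site 19 (G↔A, transition), site 21 (C↔T, transition), site 23 (C↔T, transition), site 24 (A↔G, transition), site 28 (A↔G, transition), site 29 (C↔T, transition), site 34 (G↔A, transition), site 35 (G↔A, transition), site 39 (C↔A, transversion).
Of the 14 differences, 13 transitions and 1 transversion, so the answer is 13.

13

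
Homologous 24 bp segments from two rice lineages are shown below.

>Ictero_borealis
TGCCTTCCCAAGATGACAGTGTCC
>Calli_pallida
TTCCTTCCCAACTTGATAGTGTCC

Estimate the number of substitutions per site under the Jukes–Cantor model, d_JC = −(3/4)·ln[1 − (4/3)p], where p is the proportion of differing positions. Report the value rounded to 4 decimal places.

0.1885

Mismatches occur at site 2 (G→T), site 12 (G→C), site 13 (A→T), site 17 (C→T).
p = 4/24 = 0.166667.
d = −0.75 · ln(1 − (4/3)·0.166667) = −0.75 · ln(0.777777) = −0.75 · (-0.251315) = 0.1885.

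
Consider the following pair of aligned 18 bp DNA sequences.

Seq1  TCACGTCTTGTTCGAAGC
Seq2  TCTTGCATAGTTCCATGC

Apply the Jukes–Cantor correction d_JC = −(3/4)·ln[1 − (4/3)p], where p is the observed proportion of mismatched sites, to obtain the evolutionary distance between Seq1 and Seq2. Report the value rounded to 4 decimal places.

The sequences differ at positions 3 (A/T), 4 (C/T), 6 (T/C), 7 (C/A), 9 (T/A), 14 (G/C), 16 (A/T).
p = 7/18 = 0.388889.
d = −0.75 · ln(1 − (4/3)·0.388889) = −0.75 · ln(0.481481) = −0.75 · (-0.730889) = 0.5482.

0.5482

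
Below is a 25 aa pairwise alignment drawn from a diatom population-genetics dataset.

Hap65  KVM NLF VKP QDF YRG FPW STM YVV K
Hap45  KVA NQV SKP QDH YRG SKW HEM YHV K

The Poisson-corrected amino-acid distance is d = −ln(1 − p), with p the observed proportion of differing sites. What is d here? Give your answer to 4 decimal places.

The sequences differ at positions 3 (M/A), 5 (L/Q), 6 (F/V), 7 (V/S), 12 (F/H), 16 (F/S), 17 (P/K), 19 (S/H), 20 (T/E), 23 (V/H).
p = 10/25 = 0.400000.
d = −ln(1 − 0.400000) = −ln(0.600000) = 0.5108.

0.5108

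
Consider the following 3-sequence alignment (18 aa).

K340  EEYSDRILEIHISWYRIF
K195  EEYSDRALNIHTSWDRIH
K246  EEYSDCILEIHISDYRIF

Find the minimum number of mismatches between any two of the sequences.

2

Pairwise Hamming distances:
  K340 vs K195: 5
  K340 vs K246: 2
  K195 vs K246: 7
The smallest is 2, between K340 and K246.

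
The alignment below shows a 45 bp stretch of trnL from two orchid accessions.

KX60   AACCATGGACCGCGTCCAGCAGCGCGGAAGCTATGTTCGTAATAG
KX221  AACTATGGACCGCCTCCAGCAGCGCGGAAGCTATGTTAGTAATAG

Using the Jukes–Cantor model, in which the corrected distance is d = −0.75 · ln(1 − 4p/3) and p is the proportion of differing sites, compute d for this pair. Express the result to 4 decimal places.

0.0698

Mismatches occur at site 4 (C/T), site 14 (G/C), site 38 (C/A).
p = 3/45 = 0.066667.
d = −0.75 · ln(1 − (4/3)·0.066667) = −0.75 · ln(0.911111) = −0.75 · (-0.093091) = 0.0698.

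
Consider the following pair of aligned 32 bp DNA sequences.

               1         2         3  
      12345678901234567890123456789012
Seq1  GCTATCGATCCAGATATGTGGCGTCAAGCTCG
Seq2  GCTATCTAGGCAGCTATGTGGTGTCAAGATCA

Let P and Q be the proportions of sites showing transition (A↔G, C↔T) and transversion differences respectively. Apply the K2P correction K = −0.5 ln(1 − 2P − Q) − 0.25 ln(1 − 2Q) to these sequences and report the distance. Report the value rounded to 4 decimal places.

The sequences differ at positions 7 (G/T, transversion), 9 (T/G, transversion), 10 (C/G, transversion), 14 (A/C, transversion), 22 (C/T, transition), 29 (C/A, transversion), 32 (G/A, transition).
Of the 7 differences, 2 transitions and 5 transversions over 32 sites: P = 2/32 = 0.062500, Q = 5/32 = 0.156250.
d = −0.5·ln(0.718750) − 0.25·ln(0.687500) = −0.5·(-0.330242) − 0.25·(-0.374693) = 0.2588.

0.2588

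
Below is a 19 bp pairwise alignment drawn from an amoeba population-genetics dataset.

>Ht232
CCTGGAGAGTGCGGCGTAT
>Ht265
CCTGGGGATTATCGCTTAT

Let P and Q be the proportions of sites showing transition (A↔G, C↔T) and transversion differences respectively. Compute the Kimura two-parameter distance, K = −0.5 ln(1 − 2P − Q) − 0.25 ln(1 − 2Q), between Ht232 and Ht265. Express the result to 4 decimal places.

The sequences differ at positions 6 (A/G, transition), 9 (G/T, transversion), 11 (G/A, transition), 12 (C/T, transition), 13 (G/C, transversion), 16 (G/T, transversion).
Of the 6 differences, 3 transitions and 3 transversions over 19 sites: P = 3/19 = 0.157895, Q = 3/19 = 0.157895.
d = −0.5·ln(0.526315) − 0.25·ln(0.684210) = −0.5·(-0.641855) − 0.25·(-0.379490) = 0.4158.

0.4158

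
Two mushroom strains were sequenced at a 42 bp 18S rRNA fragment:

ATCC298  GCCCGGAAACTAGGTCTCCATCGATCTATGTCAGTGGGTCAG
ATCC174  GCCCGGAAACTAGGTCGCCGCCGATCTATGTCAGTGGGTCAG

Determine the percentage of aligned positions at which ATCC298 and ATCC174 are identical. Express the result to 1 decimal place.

92.9%

Mismatches occur at site 17 (T/G), site 20 (A/G), site 21 (T/C).
39 of the 42 sites match, so the percent identity is 39/42 × 100 = 92.9%.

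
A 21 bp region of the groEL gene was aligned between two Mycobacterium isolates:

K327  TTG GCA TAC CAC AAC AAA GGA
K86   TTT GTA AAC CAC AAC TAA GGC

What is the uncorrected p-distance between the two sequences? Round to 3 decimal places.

0.238

Differing sites — 3:G/T; 5:C/T; 7:T/A; 16:A/T; 21:A/C.
There are 5 differences over 21 sites, so p = 5/21 = 0.238.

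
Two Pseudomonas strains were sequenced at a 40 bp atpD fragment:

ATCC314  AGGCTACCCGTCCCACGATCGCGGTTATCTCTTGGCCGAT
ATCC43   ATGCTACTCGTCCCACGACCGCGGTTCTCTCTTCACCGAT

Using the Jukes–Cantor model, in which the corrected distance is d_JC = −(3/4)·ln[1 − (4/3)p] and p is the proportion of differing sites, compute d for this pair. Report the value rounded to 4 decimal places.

0.1674

The sequences differ at positions 2 (G/T), 8 (C/T), 19 (T/C), 27 (A/C), 34 (G/C), 35 (G/A).
p = 6/40 = 0.150000.
d = −0.75 · ln(1 − (4/3)·0.150000) = −0.75 · ln(0.800000) = −0.75 · (-0.223144) = 0.1674.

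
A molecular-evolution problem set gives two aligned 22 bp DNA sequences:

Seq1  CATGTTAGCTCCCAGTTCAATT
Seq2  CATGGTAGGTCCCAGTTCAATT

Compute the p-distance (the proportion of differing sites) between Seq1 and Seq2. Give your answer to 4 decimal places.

Differing sites — 5:T/G; 9:C/G.
There are 2 differences over 22 sites, so p = 2/22 = 0.0909.

0.0909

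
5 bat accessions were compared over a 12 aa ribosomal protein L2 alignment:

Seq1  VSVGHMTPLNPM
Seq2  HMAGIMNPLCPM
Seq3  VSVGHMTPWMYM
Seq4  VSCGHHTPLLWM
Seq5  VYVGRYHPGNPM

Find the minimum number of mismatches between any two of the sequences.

3

Pairwise Hamming distances:
  Seq1 vs Seq2: 6
  Seq1 vs Seq3: 3
  Seq1 vs Seq4: 4
  Seq1 vs Seq5: 5
  Seq2 vs Seq3: 8
  Seq2 vs Seq4: 8
  Seq2 vs Seq5: 8
  Seq3 vs Seq4: 5
  Seq3 vs Seq5: 7
  Seq4 vs Seq5: 8
The smallest is 3, between Seq1 and Seq3.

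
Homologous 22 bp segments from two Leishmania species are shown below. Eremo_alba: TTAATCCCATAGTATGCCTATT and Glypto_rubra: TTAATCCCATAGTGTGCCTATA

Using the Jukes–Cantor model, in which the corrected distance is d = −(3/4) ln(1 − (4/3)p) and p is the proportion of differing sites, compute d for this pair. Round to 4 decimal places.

0.0969

Differing sites — 14:A/G; 22:T/A.
p = 2/22 = 0.090909.
d = −0.75 · ln(1 − (4/3)·0.090909) = −0.75 · ln(0.878788) = −0.75 · (-0.129212) = 0.0969.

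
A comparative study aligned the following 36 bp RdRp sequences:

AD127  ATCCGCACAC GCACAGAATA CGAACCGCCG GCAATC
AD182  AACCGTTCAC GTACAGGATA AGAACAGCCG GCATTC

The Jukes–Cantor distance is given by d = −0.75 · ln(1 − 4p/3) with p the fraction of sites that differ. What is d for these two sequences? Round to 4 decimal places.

Differing sites — 2:T/A; 6:C/T; 7:A/T; 12:C/T; 17:A/G; 21:C/A; 26:C/A; 34:A/T.
p = 8/36 = 0.222222.
d = −0.75 · ln(1 − (4/3)·0.222222) = −0.75 · ln(0.703704) = −0.75 · (-0.351397) = 0.2635.

0.2635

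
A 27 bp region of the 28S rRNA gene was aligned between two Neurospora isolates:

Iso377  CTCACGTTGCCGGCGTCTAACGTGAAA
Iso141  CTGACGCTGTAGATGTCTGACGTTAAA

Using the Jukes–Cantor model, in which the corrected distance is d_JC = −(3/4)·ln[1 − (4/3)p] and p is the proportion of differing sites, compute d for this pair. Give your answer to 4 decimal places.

0.3770

Mismatches occur at site 3 (C↔G), site 7 (T↔C), site 10 (C↔T), site 11 (C↔A), site 13 (G↔A), site 14 (C↔T), site 19 (A↔G), site 24 (G↔T).
p = 8/27 = 0.296296.
d = −0.75 · ln(1 − (4/3)·0.296296) = −0.75 · ln(0.604939) = −0.75 · (-0.502628) = 0.3770.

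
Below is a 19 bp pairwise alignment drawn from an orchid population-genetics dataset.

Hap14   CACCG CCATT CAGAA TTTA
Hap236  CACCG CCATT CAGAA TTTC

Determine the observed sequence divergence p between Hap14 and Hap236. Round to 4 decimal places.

0.0526

A single mismatch occurs at site 19 (A↔C).
There are 1 differences over 19 sites, so p = 1/19 = 0.0526.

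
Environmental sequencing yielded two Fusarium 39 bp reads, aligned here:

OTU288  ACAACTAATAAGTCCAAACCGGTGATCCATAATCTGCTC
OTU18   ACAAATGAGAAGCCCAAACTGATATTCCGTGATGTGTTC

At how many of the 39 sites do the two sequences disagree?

Differing sites — 5:C/A; 7:A/G; 9:T/G; 13:T/C; 20:C/T; 22:G/A; 24:G/A; 25:A/T; 29:A/G; 31:A/G; 34:C/G; 37:C/T.
That gives 12 mismatches out of 39 aligned sites, so the Hamming distance is 12.

12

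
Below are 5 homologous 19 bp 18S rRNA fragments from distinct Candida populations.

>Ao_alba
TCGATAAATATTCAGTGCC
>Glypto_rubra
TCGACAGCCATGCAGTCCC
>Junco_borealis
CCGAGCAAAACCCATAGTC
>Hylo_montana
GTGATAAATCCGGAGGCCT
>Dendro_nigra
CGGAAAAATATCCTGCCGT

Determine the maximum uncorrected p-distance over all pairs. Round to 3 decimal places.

Pairwise Hamming distances:
  Ao_alba vs Glypto_rubra: 6
  Ao_alba vs Junco_borealis: 9
  Ao_alba vs Hylo_montana: 9
  Ao_alba vs Dendro_nigra: 9
  Glypto_rubra vs Junco_borealis: 12
  Glypto_rubra vs Hylo_montana: 11
  Glypto_rubra vs Dendro_nigra: 11
  Junco_borealis vs Hylo_montana: 13
  Junco_borealis vs Dendro_nigra: 11
  Hylo_montana vs Dendro_nigra: 10
The largest is 13 mismatches, between Junco_borealis and Hylo_montana; p = 13/19 = 0.684.

0.684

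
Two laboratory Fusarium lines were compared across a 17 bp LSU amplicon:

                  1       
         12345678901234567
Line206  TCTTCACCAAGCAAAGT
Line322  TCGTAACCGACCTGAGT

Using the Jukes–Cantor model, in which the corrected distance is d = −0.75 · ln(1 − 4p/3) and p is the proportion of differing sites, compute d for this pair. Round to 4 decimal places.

The sequences differ at positions 3 (T/G), 5 (C/A), 9 (A/G), 11 (G/C), 13 (A/T), 14 (A/G).
p = 6/17 = 0.352941.
d = −0.75 · ln(1 − (4/3)·0.352941) = −0.75 · ln(0.529412) = −0.75 · (-0.635988) = 0.4770.

0.4770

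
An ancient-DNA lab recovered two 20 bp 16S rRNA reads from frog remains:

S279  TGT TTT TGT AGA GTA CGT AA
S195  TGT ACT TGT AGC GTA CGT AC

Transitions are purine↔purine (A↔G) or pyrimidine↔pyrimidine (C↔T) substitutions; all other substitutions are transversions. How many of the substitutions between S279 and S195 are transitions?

1

Differing sites — 4:T/A (Tv); 5:T/C (Ti); 12:A/C (Tv); 20:A/C (Tv).
Of the 4 differences, 1 transition and 3 transversions, so the answer is 1.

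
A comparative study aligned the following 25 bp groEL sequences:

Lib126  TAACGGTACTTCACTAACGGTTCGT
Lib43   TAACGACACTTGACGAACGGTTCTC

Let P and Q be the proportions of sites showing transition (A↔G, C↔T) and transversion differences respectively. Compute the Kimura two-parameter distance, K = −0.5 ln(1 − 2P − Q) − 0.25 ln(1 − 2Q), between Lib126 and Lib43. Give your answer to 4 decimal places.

Differing sites — 6:G/A (Ti); 7:T/C (Ti); 12:C/G (Tv); 15:T/G (Tv); 24:G/T (Tv); 25:T/C (Ti).
Of the 6 differences, 3 transitions and 3 transversions over 25 sites: P = 3/25 = 0.120000, Q = 3/25 = 0.120000.
d = −0.5·ln(0.640000) − 0.25·ln(0.760000) = −0.5·(-0.446287) − 0.25·(-0.274437) = 0.2918.

0.2918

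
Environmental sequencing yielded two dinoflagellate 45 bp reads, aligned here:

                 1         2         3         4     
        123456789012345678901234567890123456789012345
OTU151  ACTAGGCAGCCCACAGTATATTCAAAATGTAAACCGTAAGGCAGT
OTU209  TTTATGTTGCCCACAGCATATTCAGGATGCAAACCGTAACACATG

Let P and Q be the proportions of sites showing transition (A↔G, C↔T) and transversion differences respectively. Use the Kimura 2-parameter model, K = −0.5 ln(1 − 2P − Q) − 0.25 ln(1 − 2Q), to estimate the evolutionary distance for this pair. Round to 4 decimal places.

0.3714

Mismatches occur at site 1 (A→T, transversion), site 2 (C→T, transition), site 5 (G→T, transversion), site 7 (C→T, transition), site 8 (A→T, transversion), site 17 (T→C, transition), site 25 (A→G, transition), site 26 (A→G, transition), site 30 (T→C, transition), site 40 (G→C, transversion), site 41 (G→A, transition), site 44 (G→T, transversion), site 45 (T→G, transversion).
Of the 13 differences, 7 transitions and 6 transversions over 45 sites: P = 7/45 = 0.155556, Q = 6/45 = 0.133333.
d = −0.5·ln(0.555555) − 0.25·ln(0.733334) = −0.5·(-0.587788) − 0.25·(-0.310154) = 0.3714.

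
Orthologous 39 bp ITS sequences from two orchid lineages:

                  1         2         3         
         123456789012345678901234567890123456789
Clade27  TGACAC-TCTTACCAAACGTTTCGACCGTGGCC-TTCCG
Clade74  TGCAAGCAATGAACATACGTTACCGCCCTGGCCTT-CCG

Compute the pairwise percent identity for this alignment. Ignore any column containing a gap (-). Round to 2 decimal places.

Excluding the 3 gap columns leaves 36 comparable sites.
Mismatches occur at site 3 (A↔C), site 4 (C↔A), site 6 (C↔G), site 8 (T↔A), site 9 (C↔A), site 11 (T↔G), site 13 (C↔A), site 16 (A↔T), site 22 (T↔A), site 24 (G↔C), site 25 (A↔G), site 28 (G↔C).
24 of the 36 comparable sites match, so the percent identity is 24/36 × 100 = 66.67%.

66.67%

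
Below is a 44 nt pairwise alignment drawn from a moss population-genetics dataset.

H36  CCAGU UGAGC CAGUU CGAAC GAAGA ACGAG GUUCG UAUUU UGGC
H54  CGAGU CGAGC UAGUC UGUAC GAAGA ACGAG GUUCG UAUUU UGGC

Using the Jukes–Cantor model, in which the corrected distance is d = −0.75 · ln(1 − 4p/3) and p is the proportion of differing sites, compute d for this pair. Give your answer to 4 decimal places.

The sequences differ at positions 2 (C/G), 6 (U/C), 11 (C/U), 15 (U/C), 16 (C/U), 18 (A/U).
p = 6/44 = 0.136364.
d = −0.75 · ln(1 − (4/3)·0.136364) = −0.75 · ln(0.818181) = −0.75 · (-0.200672) = 0.1505.

0.1505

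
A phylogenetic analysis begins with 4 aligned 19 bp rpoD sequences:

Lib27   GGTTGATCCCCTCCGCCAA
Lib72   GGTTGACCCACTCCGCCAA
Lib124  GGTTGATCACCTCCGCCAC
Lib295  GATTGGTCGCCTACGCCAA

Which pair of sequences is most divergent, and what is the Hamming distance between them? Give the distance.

6

Pairwise Hamming distances:
  Lib27 vs Lib72: 2
  Lib27 vs Lib124: 2
  Lib27 vs Lib295: 4
  Lib72 vs Lib124: 4
  Lib72 vs Lib295: 6
  Lib124 vs Lib295: 5
The largest is 6, between Lib72 and Lib295.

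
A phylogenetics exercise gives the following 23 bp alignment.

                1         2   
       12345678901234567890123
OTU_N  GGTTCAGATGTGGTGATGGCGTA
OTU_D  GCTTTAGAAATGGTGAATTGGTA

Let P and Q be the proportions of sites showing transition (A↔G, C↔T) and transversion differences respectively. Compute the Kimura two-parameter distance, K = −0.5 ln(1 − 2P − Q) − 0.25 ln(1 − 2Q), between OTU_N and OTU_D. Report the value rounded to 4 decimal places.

The sequences differ at positions 2 (G/C, transversion), 5 (C/T, transition), 9 (T/A, transversion), 10 (G/A, transition), 17 (T/A, transversion), 18 (G/T, transversion), 19 (G/T, transversion), 20 (C/G, transversion).
Of the 8 differences, 2 transitions and 6 transversions over 23 sites: P = 2/23 = 0.086957, Q = 6/23 = 0.260870.
d = −0.5·ln(0.565216) − 0.25·ln(0.478260) = −0.5·(-0.570547) − 0.25·(-0.737601) = 0.4697.

0.4697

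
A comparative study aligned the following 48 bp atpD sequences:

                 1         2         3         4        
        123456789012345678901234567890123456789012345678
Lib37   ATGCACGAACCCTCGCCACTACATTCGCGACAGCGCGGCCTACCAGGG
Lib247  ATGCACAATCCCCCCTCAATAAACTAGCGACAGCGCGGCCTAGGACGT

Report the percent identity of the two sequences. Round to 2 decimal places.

The sequences differ at positions 7 (G/A), 9 (A/T), 13 (T/C), 15 (G/C), 16 (C/T), 19 (C/A), 22 (C/A), 24 (T/C), 26 (C/A), 43 (C/G), 44 (C/G), 46 (G/C), 48 (G/T).
35 of the 48 sites match, so the percent identity is 35/48 × 100 = 72.92%.

72.92%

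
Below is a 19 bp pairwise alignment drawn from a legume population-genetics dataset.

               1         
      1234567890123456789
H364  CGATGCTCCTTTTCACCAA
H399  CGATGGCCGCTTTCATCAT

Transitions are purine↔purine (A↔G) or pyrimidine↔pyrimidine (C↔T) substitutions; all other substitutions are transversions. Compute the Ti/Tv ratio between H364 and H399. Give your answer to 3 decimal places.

1.000

The sequences differ at positions 6 (C/G, transversion), 7 (T/C, transition), 9 (C/G, transversion), 10 (T/C, transition), 16 (C/T, transition), 19 (A/T, transversion).
Of the 6 differences, 3 transitions and 3 transversions, so Ti/Tv = 3/3 = 1.000.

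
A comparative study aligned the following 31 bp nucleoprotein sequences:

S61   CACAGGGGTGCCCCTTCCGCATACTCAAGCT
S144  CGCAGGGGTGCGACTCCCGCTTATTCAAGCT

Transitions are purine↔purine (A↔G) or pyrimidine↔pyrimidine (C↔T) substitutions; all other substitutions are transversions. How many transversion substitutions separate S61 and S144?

Differing sites — 2:A/G (Ti); 12:C/G (Tv); 13:C/A (Tv); 16:T/C (Ti); 21:A/T (Tv); 24:C/T (Ti).
Of the 6 differences, 3 transitions and 3 transversions, so the answer is 3.

3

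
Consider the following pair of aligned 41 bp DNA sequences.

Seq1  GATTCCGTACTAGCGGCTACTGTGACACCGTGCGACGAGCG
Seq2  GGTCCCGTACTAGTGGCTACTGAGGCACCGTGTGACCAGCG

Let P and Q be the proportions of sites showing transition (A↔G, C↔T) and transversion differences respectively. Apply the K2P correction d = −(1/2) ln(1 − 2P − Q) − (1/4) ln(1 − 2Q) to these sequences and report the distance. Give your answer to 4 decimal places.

0.1988

The sequences differ at positions 2 (A/G, transition), 4 (T/C, transition), 14 (C/T, transition), 23 (T/A, transversion), 25 (A/G, transition), 33 (C/T, transition), 37 (G/C, transversion).
Of the 7 differences, 5 transitions and 2 transversions over 41 sites: P = 5/41 = 0.121951, Q = 2/41 = 0.048780.
d = −0.5·ln(0.707318) − 0.25·ln(0.902440) = −0.5·(-0.346275) − 0.25·(-0.102653) = 0.1988.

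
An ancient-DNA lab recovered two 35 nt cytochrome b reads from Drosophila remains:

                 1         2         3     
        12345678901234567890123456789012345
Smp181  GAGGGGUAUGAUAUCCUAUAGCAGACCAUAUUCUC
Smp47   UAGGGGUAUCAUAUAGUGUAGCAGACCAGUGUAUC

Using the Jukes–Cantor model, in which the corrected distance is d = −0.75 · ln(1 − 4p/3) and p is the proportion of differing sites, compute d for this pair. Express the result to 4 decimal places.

Differing sites — 1:G/U; 10:G/C; 15:C/A; 16:C/G; 18:A/G; 29:U/G; 30:A/U; 31:U/G; 33:C/A.
p = 9/35 = 0.257143.
d = −0.75 · ln(1 − (4/3)·0.257143) = −0.75 · ln(0.657143) = −0.75 · (-0.419854) = 0.3149.

0.3149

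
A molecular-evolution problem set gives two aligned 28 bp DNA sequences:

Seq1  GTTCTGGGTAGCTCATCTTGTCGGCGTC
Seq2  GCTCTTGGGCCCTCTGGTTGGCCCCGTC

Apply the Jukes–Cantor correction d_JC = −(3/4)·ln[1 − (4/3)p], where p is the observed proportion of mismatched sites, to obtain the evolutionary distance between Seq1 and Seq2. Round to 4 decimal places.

The sequences differ at positions 2 (T/C), 6 (G/T), 9 (T/G), 10 (A/C), 11 (G/C), 15 (A/T), 16 (T/G), 17 (C/G), 21 (T/G), 23 (G/C), 24 (G/C).
p = 11/28 = 0.392857.
d = −0.75 · ln(1 − (4/3)·0.392857) = −0.75 · ln(0.476191) = −0.75 · (-0.741936) = 0.5565.

0.5565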